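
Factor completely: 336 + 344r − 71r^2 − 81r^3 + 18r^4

Trying the rational-root candidates, r = −4/3 is a root, giving the factor (3r + 4) and quotient 6r^3 − 35r^2 + 23r + 84.
Continuing, r = −7/6 is a root, so (6r + 7) is a factor; dividing leaves r^2 − 7r + 12.
The remaining quadratic factors as (r − 3)(r − 4).

(3r + 4)(6r + 7)(r − 3)(r − 4)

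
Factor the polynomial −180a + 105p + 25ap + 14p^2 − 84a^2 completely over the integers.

Group: −12a(7a + 2p + 15) + 7p(7a + 2p + 15); both groups contain (7a + 2p + 15).

−(12a − 7p)(7a + 2p + 15)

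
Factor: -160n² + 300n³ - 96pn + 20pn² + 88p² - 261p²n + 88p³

(8p - 15n + 8)(p - 2n)(11p + 10n)

Group: 8p(11p² - 12pn - 20n²) + (-15n + 8)(11p² - 12pn - 20n²); both groups contain (11p² - 12pn - 20n²), so (8p - 15n + 8) is a factor with cofactor 11p² - 12pn - 20n².
The cofactor groups again: 11p² - 12pn - 20n² = 11p(p - 2n) + 10n(p - 2n); both groups contain (p - 2n), giving (11p + 10n)(p - 2n).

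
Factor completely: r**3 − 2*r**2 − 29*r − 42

(r + 2)*(r + 3)*(r − 7)

By the rational root theorem, r = −2 is a root, giving the factor (r + 2) and quotient r**2 − 4*r − 21.
The remaining quadratic factors as (r + 3)(r − 7).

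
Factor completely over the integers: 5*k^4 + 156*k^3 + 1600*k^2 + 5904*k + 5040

Testing divisors of the constant over divisors of the leading coefficient, k = -6 is a root, so (k + 6) is a factor; dividing leaves 5*k^3 + 126*k^2 + 844*k + 840.
Then k = -6/5 is a root, so (5*k + 6) divides it; the quotient is k^2 + 24*k + 140.
The remaining quadratic factors as (k + 10)(k + 14).

(5*k + 6)*(k + 10)*(k + 14)*(k + 6)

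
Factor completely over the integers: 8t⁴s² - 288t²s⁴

8s²t²(t - 6s)(t + 6s)

Factor out 8t²s², leaving t² - 36s², which is a difference of two squares.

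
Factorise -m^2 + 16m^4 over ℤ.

Every term has a factor of m^2; factoring it out leaves 16m^2 - 1.
Recognize a difference of squares with the parts 4m and 1.

m^2(4m + 1)(4m - 1)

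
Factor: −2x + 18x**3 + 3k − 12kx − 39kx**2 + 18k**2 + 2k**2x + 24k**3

(2k + 3x + 1)(3k − 2x)(4k − 3x + 1)

Group: 4k(6k**2 + 5kx + 3k − 6x**2 − 2x) + (−3x + 1)(6k**2 + 5kx + 3k − 6x**2 − 2x); both groups contain (6k**2 + 5kx + 3k − 6x**2 − 2x), so (4k − 3x + 1) is a factor with cofactor 6k**2 + 5kx + 3k − 6x**2 − 2x.
The cofactor groups again: 6k**2 + 5kx + 3k − 6x**2 − 2x = 3k(2k + 3x + 1) − 2x(2k + 3x + 1); both groups contain (2k + 3x + 1), giving (3k − 2x)(2k + 3x + 1).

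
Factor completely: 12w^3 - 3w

3w(2w + 1)(2w - 1)

Factor out 3w, leaving 4w^2 - 1, which is a difference of two squares.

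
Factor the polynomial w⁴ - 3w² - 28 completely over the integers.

(w² + 4)(w² - 7)

Substitute u = w² to get a quadratic in u, then factor.
w² - 7 is irreducible over ℤ (7 is not a perfect square).
w² + 4 is irreducible over ℤ (sum of squares).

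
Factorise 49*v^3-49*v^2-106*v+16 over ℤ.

Trying the rational-root candidates, v = 1/7 is a root, so (7*v-1) is a factor; dividing leaves 7*v^2-6*v-16.
The remaining quadratic factors as (v-2)(7*v+8).

(7*v+8)*(7*v-1)*(v-2)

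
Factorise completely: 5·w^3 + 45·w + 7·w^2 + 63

(5·w + 7)·(w^2 + 9)

Group as (5·w^3 + 45·w) + (7·w^2 + 63) = 5·w·(w^2 + 9) + 7·(w^2 + 9).
Both groups share the factor (w^2 + 9).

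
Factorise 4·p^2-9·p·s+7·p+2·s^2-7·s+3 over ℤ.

Group: 4·p·(p-2·s+1) + (-s+3)·(p-2·s+1); both groups contain (p-2·s+1).

(4·p-s+3)·(p-2·s+1)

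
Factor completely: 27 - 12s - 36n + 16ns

Group as (16ns - 36n) + (-12s + 27) = 4n(4s - 9) - 3(4s - 9).
Both groups share the factor (4s - 9).

(4n - 3)(4s - 9)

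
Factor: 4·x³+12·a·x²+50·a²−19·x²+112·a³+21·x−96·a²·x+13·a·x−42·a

(2·a−x)·(7·a+x−3)·(8·a−4·x+7)

Group: 7·a·(16·a²−16·a·x+14·a+4·x²−7·x) + (x−3)·(16·a²−16·a·x+14·a+4·x²−7·x); both groups contain (16·a²−16·a·x+14·a+4·x²−7·x), so (7·a+x−3) is a factor with cofactor 16·a²−16·a·x+14·a+4·x²−7·x.
The cofactor groups again: 16·a²−16·a·x+14·a+4·x²−7·x = 2·a·(8·a−4·x+7) − x·(8·a−4·x+7); both groups contain (8·a−4·x+7), giving (2·a−x)·(8·a−4·x+7).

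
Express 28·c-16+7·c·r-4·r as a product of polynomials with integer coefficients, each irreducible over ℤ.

Group as (7·c·r+28·c) + (-4·r-16) = 7·c·(r+4) - 4·(r+4).
Both groups share the factor (r+4).

(7·c-4)·(r+4)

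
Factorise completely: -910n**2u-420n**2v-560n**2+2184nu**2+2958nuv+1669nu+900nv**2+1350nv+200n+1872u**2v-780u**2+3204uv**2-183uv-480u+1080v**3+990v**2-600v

-(13u+6v+8)(14n+12v-5)(5n-12u-15v)

Group: 14n(-65nu-30nv-40n+156u**2+267uv+96u+90v**2+120v) + (12v-5)(-65nu-30nv-40n+156u**2+267uv+96u+90v**2+120v); both groups contain (-65nu-30nv-40n+156u**2+267uv+96u+90v**2+120v), so (14n+12v-5) is a factor with cofactor -65nu-30nv-40n+156u**2+267uv+96u+90v**2+120v.
The cofactor groups again: -65nu-30nv-40n+156u**2+267uv+96u+90v**2+120v = -13u(5n-12u-15v) + (-6v-8)(5n-12u-15v); both groups contain (5n-12u-15v), giving -(13u+6v+8)(5n-12u-15v).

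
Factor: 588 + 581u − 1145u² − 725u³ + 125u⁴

(5u + 3)(5u + 7)(5u − 4)(u − 7)

Among the possible rational roots, u = −7/5 is a root, so (5u + 7) is a factor; dividing leaves 25u³ − 180u² + 23u + 84.
Continuing, u = 7 is a root, so (u − 7) divides it; the quotient is 25u² − 5u − 12.
The remaining quadratic factors as (5u − 4)(5u + 3).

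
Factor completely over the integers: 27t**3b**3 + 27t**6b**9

Factor out 27t**3b**3 first: what remains is t**3b**6 + 1.
Recognize a sum of cubes with the parts 1 and tb**2.

27b**3t**3(tb**2 + 1)(t**2b**4 − tb**2 + 1)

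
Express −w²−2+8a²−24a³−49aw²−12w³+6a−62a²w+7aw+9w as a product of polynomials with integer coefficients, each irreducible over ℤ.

Group: 3a(−8a²−10aw−3w²−w+2) + (4w−1)(−8a²−10aw−3w²−w+2); both groups contain (−8a²−10aw−3w²−w+2), so (3a+4w−1) is a factor with cofactor −8a²−10aw−3w²−w+2.
The cofactor groups again: −8a²−10aw−3w²−w+2 = −2a(4a+3w−2) + (−w−1)(4a+3w−2); both groups contain (4a+3w−2), giving −(2a+w+1)(4a+3w−2).

−(2a+w+1)(3a+4w−1)(4a+3w−2)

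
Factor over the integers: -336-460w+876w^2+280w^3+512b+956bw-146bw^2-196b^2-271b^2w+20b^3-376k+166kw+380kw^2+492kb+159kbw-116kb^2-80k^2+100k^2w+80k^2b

Group: 5k(16kb+20kw-16k-20b^2-9bw+76b+20w^2+54w-56) + (-b+14w+6)(16kb+20kw-16k-20b^2-9bw+76b+20w^2+54w-56); both groups contain (16kb+20kw-16k-20b^2-9bw+76b+20w^2+54w-56), so (5k-b+14w+6) is a factor with cofactor 16kb+20kw-16k-20b^2-9bw+76b+20w^2+54w-56.
The cofactor groups again: 16kb+20kw-16k-20b^2-9bw+76b+20w^2+54w-56 = 4b(4k-5b+4w+14) + (5w-4)(4k-5b+4w+14); both groups contain (4k-5b+4w+14), giving (4b+5w-4)(4k-5b+4w+14).

(4k-5b+4w+14)(5k-b+14w+6)(4b+5w-4)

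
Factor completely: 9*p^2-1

Need a pair with product 9·(-1) = -9 and sum 0: that's 3 and -3.
Split the middle term: 9*p^2+3*p - 3*p-1 = 3*p*(3*p+1) - (3*p+1).

(3*p+1)*(3*p-1)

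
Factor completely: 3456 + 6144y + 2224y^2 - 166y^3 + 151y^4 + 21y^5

(3y + 4)(7y + 6)(y + 9)(y^2 - 4y + 16)

Testing divisors of the constant over divisors of the leading coefficient, y = -9 is a root, so (y + 9) is a factor; dividing leaves 21y^4 - 38y^3 + 176y^2 + 640y + 384.
Continuing, y = -4/3 is a root, giving the factor (3y + 4) and quotient 7y^3 - 22y^2 + 88y + 96.
Then y = -6/7 is a root, so (7y + 6) is a factor; dividing leaves y^2 - 4y + 16.
The quadratic y^2 - 4y + 16 has discriminant -48 < 0 and is irreducible over ℤ.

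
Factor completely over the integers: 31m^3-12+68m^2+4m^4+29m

(4m-1)(m+1)(m+3)(m+4)

Testing divisors of the constant over divisors of the leading coefficient, m = -1 is a root, so (m+1) divides it; the quotient is 4m^3+27m^2+41m-12.
Continuing, m = -3 is a root, giving the factor (m+3) and quotient 4m^2+15m-4.
The remaining quadratic factors as (4m-1)(m+4).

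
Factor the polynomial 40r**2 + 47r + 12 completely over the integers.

(5r + 4)(8r + 3)

Need a pair with product 40·12 = 480 and sum 47: that's 32 and 15.
Split the middle term: 40r**2 + 32r + 15r + 12 = 8r(5r + 4) + 3(5r + 4).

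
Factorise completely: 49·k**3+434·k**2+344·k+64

(7·k+2)·(7·k+4)·(k+8)

Trying the rational-root candidates, k = -4/7 is a root, giving the factor (7·k+4) and quotient 7·k**2+58·k+16.
The remaining quadratic factors as (7·k+2)(k+8).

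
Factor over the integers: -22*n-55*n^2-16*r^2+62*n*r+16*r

-(11*n-8*r)*(5*n-2*r+2)

Group: -5*n*(11*n-8*r) + (2*r-2)*(11*n-8*r); both groups contain (11*n-8*r).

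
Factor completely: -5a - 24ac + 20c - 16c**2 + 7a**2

Group: 7a(a - 4c) + (4c - 5)(a - 4c); both groups contain (a - 4c).

(7a + 4c - 5)(a - 4c)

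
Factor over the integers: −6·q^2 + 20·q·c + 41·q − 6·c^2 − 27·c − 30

−(6·q − 2·c − 5)·(q − 3·c − 6)

Group: −q·(6·q − 2·c − 5) + (3·c + 6)·(6·q − 2·c − 5); both groups contain (6·q − 2·c − 5).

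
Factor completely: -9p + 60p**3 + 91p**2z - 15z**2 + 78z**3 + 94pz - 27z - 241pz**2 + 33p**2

(12p - 13z + 9)(5p - 2z - 1)(p + 3z)

Group: 5p(12p**2 + 23pz + 9p - 39z**2 + 27z) + (-2z - 1)(12p**2 + 23pz + 9p - 39z**2 + 27z); both groups contain (12p**2 + 23pz + 9p - 39z**2 + 27z), so (5p - 2z - 1) is a factor with cofactor 12p**2 + 23pz + 9p - 39z**2 + 27z.
The cofactor groups again: 12p**2 + 23pz + 9p - 39z**2 + 27z = 12p(p + 3z) + (-13z + 9)(p + 3z); both groups contain (p + 3z), giving (12p - 13z + 9)(p + 3z).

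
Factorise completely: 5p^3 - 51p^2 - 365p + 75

(5p - 1)(p + 5)(p - 15)

Among the possible rational roots, p = 1/5 is a root, so (5p - 1) is a factor; dividing leaves p^2 - 10p - 75.
The remaining quadratic factors as (p + 5)(p - 15).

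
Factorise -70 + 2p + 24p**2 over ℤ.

2(3p - 5)(4p + 7)

Pull out the common factor 2, then factor the remaining trinomial.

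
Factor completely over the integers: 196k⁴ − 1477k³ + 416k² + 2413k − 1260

(4k − 5)(7k + 9)(7k − 4)(k − 7)

Trying the rational-root candidates, k = −9/7 is a root, giving the factor (7k + 9) and quotient 28k³ − 247k² + 377k − 140.
Next, k = 4/7 is a root, giving the factor (7k − 4) and quotient 4k² − 33k + 35.
The remaining quadratic factors as (k − 7)(4k − 5).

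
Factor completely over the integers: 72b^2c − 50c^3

2c(6b + 5c)(6b − 5c)

Factor out 2c, leaving 36b^2 − 25c^2, which is a difference of two squares.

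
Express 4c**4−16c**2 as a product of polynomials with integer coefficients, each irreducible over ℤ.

Every term has a factor of 4c**2; factoring it out leaves c**2−4.
Recognize a difference of squares with the parts c and 2.

4c**2(c+2)(c−2)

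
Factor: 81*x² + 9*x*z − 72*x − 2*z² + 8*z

Group: 9*x*(9*x − z) + (2*z − 8)*(9*x − z); both groups contain (9*x − z).

(9*x + 2*z − 8)*(9*x − z)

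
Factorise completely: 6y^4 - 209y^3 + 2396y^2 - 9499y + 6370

(6y - 5)(y - 13)(y - 14)(y - 7)

Testing divisors of the constant over divisors of the leading coefficient, y = 14 is a root, so (y - 14) is a factor; dividing leaves 6y^3 - 125y^2 + 646y - 455.
Next, y = 5/6 is a root, so (6y - 5) divides it; the quotient is y^2 - 20y + 91.
The remaining quadratic factors as (y - 13)(y - 7).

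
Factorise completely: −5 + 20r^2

5(2r + 1)(2r − 1)

Pull out the common factor 5; 4r^2 − 1 is a difference of squares.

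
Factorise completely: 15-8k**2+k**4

(k**2-3)(k**2-5)

Substitute u = k**2 to get a quadratic in u, then factor.
k**2-3 is irreducible over ℤ (3 is not a perfect square).
k**2-5 is irreducible over ℤ (5 is not a perfect square).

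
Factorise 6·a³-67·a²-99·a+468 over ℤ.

Trying the rational-root candidates, a = 12 is a root, so (a-12) divides it; the quotient is 6·a²+5·a-39.
The remaining quadratic factors as (6·a-13)(a+3).

(6·a-13)·(a+3)·(a-12)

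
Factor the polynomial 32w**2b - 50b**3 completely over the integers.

2b(4w - 5b)(4w + 5b)

Factor out 2b, leaving 16w**2 - 25b**2, which is a difference of two squares.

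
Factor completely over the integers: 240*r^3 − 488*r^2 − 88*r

8*r*(5*r − 11)*(6*r + 1)

Pull out the common factor 8*r, then factor the remaining trinomial.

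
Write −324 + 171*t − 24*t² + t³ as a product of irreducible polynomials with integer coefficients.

Testing divisors of the constant over divisors of the leading coefficient, t = 9 is a root, so (t − 9) is a factor; dividing leaves t² − 15*t + 36.
The remaining quadratic factors as (t − 3)(t − 12).

(t − 12)*(t − 3)*(t − 9)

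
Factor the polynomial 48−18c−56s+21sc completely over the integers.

Group as (21sc−56s) + (−18c+48) = 7s(3c−8) − 6(3c−8).
Both groups share the factor (3c−8).

(3c−8)(7s−6)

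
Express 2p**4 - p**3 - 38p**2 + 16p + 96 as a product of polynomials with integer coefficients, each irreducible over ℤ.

By the rational root theorem, p = 2 is a root, giving the factor (p - 2) and quotient 2p**3 + 3p**2 - 32p - 48.
Then p = 4 is a root, so (p - 4) divides it; the quotient is 2p**2 + 11p + 12.
The remaining quadratic factors as (2p + 3)(p + 4).

(2p + 3)(p + 4)(p - 2)(p - 4)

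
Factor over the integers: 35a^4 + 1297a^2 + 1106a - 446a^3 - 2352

By the rational root theorem, a = 8/7 is a root, so (7a - 8) is a factor; dividing leaves 5a^3 - 58a^2 + 119a + 294.
Then a = 6 is a root, so (a - 6) is a factor; dividing leaves 5a^2 - 28a - 49.
The remaining quadratic factors as (5a + 7)(a - 7).

(5a + 7)(7a - 8)(a - 6)(a - 7)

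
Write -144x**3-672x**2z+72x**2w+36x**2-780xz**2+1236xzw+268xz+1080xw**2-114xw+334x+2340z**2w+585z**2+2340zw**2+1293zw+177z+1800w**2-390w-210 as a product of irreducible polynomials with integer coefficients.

-(4x-12w-3)(6x+15z+15w-7)(6x+13z+10)

Group: 6x(-24x**2-52xz+72xw-22x+156zw+39z+120w+30) + (15z+15w-7)(-24x**2-52xz+72xw-22x+156zw+39z+120w+30); both groups contain (-24x**2-52xz+72xw-22x+156zw+39z+120w+30), so (6x+15z+15w-7) is a factor with cofactor -24x**2-52xz+72xw-22x+156zw+39z+120w+30.
The cofactor groups again: -24x**2-52xz+72xw-22x+156zw+39z+120w+30 = -6x(4x-12w-3) + (-13z-10)(4x-12w-3); both groups contain (4x-12w-3), giving -(6x+13z+10)(4x-12w-3).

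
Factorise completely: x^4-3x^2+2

(x+1)(x-1)(x^2-2)

Substitute u = x^2 to get a quadratic in u, then factor.
x^2-1 is a difference of squares.
x^2-2 is irreducible over ℤ (2 is not a perfect square).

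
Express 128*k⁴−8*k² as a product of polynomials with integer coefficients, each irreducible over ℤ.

Every term has a factor of 8*k². Then 16*k²−1 = (4*k)² − (1)².

8*k²*(4*k+1)*(4*k−1)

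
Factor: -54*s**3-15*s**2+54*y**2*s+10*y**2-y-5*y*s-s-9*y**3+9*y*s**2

Group: y*(-9*y**2+y+9*s**2+s) + (-6*s-1)*(-9*y**2+y+9*s**2+s); both groups contain (-9*y**2+y+9*s**2+s), so (y-6*s-1) is a factor with cofactor -9*y**2+y+9*s**2+s.
The cofactor groups again: -9*y**2+y+9*s**2+s = -y*(9*y-9*s-1) - s*(9*y-9*s-1); both groups contain (9*y-9*s-1), giving -(y+s)*(9*y-9*s-1).

-(y-6*s-1)*(9*y-9*s-1)*(y+s)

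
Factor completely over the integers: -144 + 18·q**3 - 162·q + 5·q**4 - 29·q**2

Among the possible rational roots, q = -8/5 is a root, so (5·q + 8) is a factor; dividing leaves q**3 + 2·q**2 - 9·q - 18.
Next, q = 3 is a root, so (q - 3) is a factor; dividing leaves q**2 + 5·q + 6.
The remaining quadratic factors as (q + 3)(q + 2).

(5·q + 8)·(q + 2)·(q + 3)·(q - 3)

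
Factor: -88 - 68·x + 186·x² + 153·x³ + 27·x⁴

Among the possible rational roots, x = -2 is a root, so (x + 2) divides it; the quotient is 27·x³ + 99·x² - 12·x - 44.
Next, x = -11/3 is a root, giving the factor (3·x + 11) and quotient 9·x² - 4.
The remaining quadratic factors as (3·x - 2)(3·x + 2).

(3·x + 11)·(3·x + 2)·(3·x - 2)·(x + 2)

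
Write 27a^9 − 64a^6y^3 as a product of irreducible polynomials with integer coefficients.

Factor out a^6 first: what remains is 27a^3 − 64y^3.
Recognize a difference of cubes with the parts 3a and 4y.

a^6(3a − 4y)(9a^2 + 12ay + 16y^2)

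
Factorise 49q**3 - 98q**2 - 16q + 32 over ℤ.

Among the possible rational roots, q = -4/7 is a root, so (7q + 4) divides it; the quotient is 7q**2 - 18q + 8.
The remaining quadratic factors as (7q - 4)(q - 2).

(7q + 4)(7q - 4)(q - 2)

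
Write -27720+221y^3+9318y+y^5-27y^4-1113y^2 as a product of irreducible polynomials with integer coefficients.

(y-11)(y-15)(y-4)(y^2+3y+42)

Among the possible rational roots, y = 4 is a root, so (y-4) is a factor; dividing leaves y^4-23y^3+129y^2-597y+6930.
Next, y = 15 is a root, so (y-15) is a factor; dividing leaves y^3-8y^2+9y-462.
Continuing, y = 11 is a root, so (y-11) divides it; the quotient is y^2+3y+42.
The quadratic y^2+3y+42 has discriminant -159 < 0 and is irreducible over ℤ.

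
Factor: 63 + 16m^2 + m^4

Substitute u = m^2 to get a quadratic in u, then factor.
m^2 + 7 is irreducible over ℤ (always positive, so no real roots).
m^2 + 9 is irreducible over ℤ (sum of squares).

(m^2 + 7)(m^2 + 9)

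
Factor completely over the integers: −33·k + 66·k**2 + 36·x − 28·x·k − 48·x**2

Group: −4·x·(12·x − 11·k) + (−6·k + 3)·(12·x − 11·k); both groups contain (12·x − 11·k).

−(12·x − 11·k)·(4·x + 6·k − 3)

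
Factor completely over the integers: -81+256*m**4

Write as (16*m**2)² − (9)², then factor 16*m**2-9 once more.

(4*m+3)*(4*m-3)*(16*m**2+9)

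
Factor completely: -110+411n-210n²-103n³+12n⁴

Trying the rational-root candidates, n = -11/4 is a root, so (4n+11) divides it; the quotient is 3n³-34n²+41n-10.
Then n = 1 is a root, so (n-1) is a factor; dividing leaves 3n²-31n+10.
The remaining quadratic factors as (n-10)(3n-1).

(3n-1)(4n+11)(n-1)(n-10)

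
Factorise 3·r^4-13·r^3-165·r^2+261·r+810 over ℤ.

(3·r+5)·(r+6)·(r-3)·(r-9)

Testing divisors of the constant over divisors of the leading coefficient, r = 9 is a root, giving the factor (r-9) and quotient 3·r^3+14·r^2-39·r-90.
Next, r = -5/3 is a root, so (3·r+5) is a factor; dividing leaves r^2+3·r-18.
The remaining quadratic factors as (r-3)(r+6).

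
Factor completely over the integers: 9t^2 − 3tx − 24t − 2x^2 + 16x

(3t + x − 8)(3t − 2x)

Group: 3t(3t + x − 8) − 2x(3t + x − 8); both groups contain (3t + x − 8).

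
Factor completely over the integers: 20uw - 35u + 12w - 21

Group as (20uw - 35u) + (12w - 21) = 5u(4w - 7) + 3(4w - 7).
Both groups share the factor (4w - 7).

(4w - 7)(5u + 3)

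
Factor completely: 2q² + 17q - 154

Need a pair with product 2·(-154) = -308 and sum 17: that's -11 and 28.
Split the middle term: 2q² - 11q + 28q - 154 = q(2q - 11) + 14(2q - 11).

(2q - 11)(q + 14)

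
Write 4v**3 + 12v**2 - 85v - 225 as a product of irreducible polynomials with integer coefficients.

(2v + 5)(2v - 9)(v + 5)

Trying the rational-root candidates, v = -5/2 is a root, giving the factor (2v + 5) and quotient 2v**2 + v - 45.
The remaining quadratic factors as (2v - 9)(v + 5).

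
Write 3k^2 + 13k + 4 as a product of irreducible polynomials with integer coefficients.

(3k + 1)(k + 4)

Need a pair with product 3·4 = 12 and sum 13: that's 1 and 12.
Split the middle term: 3k^2 + k + 12k + 4 = k(3k + 1) + 4(3k + 1).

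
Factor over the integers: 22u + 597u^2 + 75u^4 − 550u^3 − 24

(3u − 4)(5u + 1)(5u − 1)(u − 6)

Among the possible rational roots, u = 4/3 is a root, giving the factor (3u − 4) and quotient 25u^3 − 150u^2 − u + 6.
Continuing, u = 1/5 is a root, so (5u − 1) divides it; the quotient is 5u^2 − 29u − 6.
The remaining quadratic factors as (u − 6)(5u + 1).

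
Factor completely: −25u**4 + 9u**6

Factor out u**4 first: what remains is 9u**2 − 25.
Recognize a difference of squares with the parts 3u and 5.

u**4(3u + 5)(3u − 5)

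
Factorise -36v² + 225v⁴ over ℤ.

9v²(5v + 2)(5v - 2)

Pull out the common factor 9v²; 25v² - 4 is a difference of squares.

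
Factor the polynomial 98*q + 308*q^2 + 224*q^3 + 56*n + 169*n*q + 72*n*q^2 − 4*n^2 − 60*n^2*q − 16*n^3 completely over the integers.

−(4*n + 7*q)*(4*n − 8*q − 7)*(n + 4*q + 2)

Group: 4*n*(−4*n^2 − 23*n*q − 8*n − 28*q^2 − 14*q) + (−8*q − 7)*(−4*n^2 − 23*n*q − 8*n − 28*q^2 − 14*q); both groups contain (−4*n^2 − 23*n*q − 8*n − 28*q^2 − 14*q), so (4*n − 8*q − 7) is a factor with cofactor −4*n^2 − 23*n*q − 8*n − 28*q^2 − 14*q.
The cofactor groups again: −4*n^2 − 23*n*q − 8*n − 28*q^2 − 14*q = −4*n*(n + 4*q + 2) − 7*q*(n + 4*q + 2); both groups contain (n + 4*q + 2), giving −(4*n + 7*q)*(n + 4*q + 2).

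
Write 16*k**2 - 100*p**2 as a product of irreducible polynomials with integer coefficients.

4*(2*k + 5*p)*(2*k - 5*p)

Pull out the common factor 4; 4*k**2 - 25*p**2 is a difference of squares.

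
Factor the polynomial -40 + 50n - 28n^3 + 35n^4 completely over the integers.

Group as (35n^4 + 50n) + (-28n^3 - 40) = 5n(7n^3 + 10) - 4(7n^3 + 10).
Both groups share the factor (7n^3 + 10).

(5n - 4)(7n^3 + 10)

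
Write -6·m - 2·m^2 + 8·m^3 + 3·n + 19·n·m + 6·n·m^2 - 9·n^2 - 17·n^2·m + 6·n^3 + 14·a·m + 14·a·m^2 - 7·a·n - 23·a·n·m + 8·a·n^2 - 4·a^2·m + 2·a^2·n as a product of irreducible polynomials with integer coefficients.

(n - 2·m)·(2·a + 2·n + m - 1)·(a + 3·n - 4·m - 3)

Group: a·(2·a·n - 4·a·m + 2·n^2 - 3·n·m - n - 2·m^2 + 2·m) + (3·n - 4·m - 3)·(2·a·n - 4·a·m + 2·n^2 - 3·n·m - n - 2·m^2 + 2·m); both groups contain (2·a·n - 4·a·m + 2·n^2 - 3·n·m - n - 2·m^2 + 2·m), so (a + 3·n - 4·m - 3) is a factor with cofactor 2·a·n - 4·a·m + 2·n^2 - 3·n·m - n - 2·m^2 + 2·m.
The cofactor groups again: 2·a·n - 4·a·m + 2·n^2 - 3·n·m - n - 2·m^2 + 2·m = n·(2·a + 2·n + m - 1) - 2·m·(2·a + 2·n + m - 1); both groups contain (2·a + 2·n + m - 1), giving (n - 2·m)·(2·a + 2·n + m - 1).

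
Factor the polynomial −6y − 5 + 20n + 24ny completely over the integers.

(4n − 1)(6y + 5)

Group as (24ny + 20n) + (−6y − 5) = 4n(6y + 5) − (6y + 5).
Both groups share the factor (6y + 5).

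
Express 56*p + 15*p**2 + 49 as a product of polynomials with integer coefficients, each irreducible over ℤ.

(3*p + 7)*(5*p + 7)

Need a pair with product 15·49 = 735 and sum 56: that's 21 and 35.
Split the middle term: 15*p**2 + 21*p + 35*p + 49 = 3*p*(5*p + 7) + 7*(5*p + 7).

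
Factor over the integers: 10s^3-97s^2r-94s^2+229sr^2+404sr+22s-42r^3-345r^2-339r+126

Group: 5s(2s^2-19sr-16s+42r^2+51r-18) + (-r-7)(2s^2-19sr-16s+42r^2+51r-18); both groups contain (2s^2-19sr-16s+42r^2+51r-18), so (5s-r-7) is a factor with cofactor 2s^2-19sr-16s+42r^2+51r-18.
The cofactor groups again: 2s^2-19sr-16s+42r^2+51r-18 = s(2s-7r+2) + (-6r-9)(2s-7r+2); both groups contain (2s-7r+2), giving (s-6r-9)(2s-7r+2).

(s-6r-9)(2s-7r+2)(5s-r-7)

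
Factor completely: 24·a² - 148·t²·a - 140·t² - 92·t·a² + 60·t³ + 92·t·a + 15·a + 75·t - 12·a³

(2·t - 6·a - 3)·(6·t + 2·a - 5)·(5·t + a)

Group: 5·t·(12·t² - 32·t·a - 28·t - 12·a² + 24·a + 15) + a·(12·t² - 32·t·a - 28·t - 12·a² + 24·a + 15); both groups contain (12·t² - 32·t·a - 28·t - 12·a² + 24·a + 15), so (5·t + a) is a factor with cofactor 12·t² - 32·t·a - 28·t - 12·a² + 24·a + 15.
The cofactor groups again: 12·t² - 32·t·a - 28·t - 12·a² + 24·a + 15 = 6·t·(2·t - 6·a - 3) + (2·a - 5)·(2·t - 6·a - 3); both groups contain (2·t - 6·a - 3), giving (6·t + 2·a - 5)·(2·t - 6·a - 3).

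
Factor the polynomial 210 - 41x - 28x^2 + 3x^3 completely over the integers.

(3x - 7)(x + 3)(x - 10)

Among the possible rational roots, x = 7/3 is a root, giving the factor (3x - 7) and quotient x^2 - 7x - 30.
The remaining quadratic factors as (x + 3)(x - 10).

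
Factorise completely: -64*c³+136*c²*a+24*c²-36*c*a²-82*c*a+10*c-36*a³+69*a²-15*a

-(2*c-3*a)*(4*c-4*a+1)*(8*c+3*a-5)

Group: 4*c*(-16*c²+18*c*a+10*c+9*a²-15*a) + (-4*a+1)*(-16*c²+18*c*a+10*c+9*a²-15*a); both groups contain (-16*c²+18*c*a+10*c+9*a²-15*a), so (4*c-4*a+1) is a factor with cofactor -16*c²+18*c*a+10*c+9*a²-15*a.
The cofactor groups again: -16*c²+18*c*a+10*c+9*a²-15*a = -2*c*(8*c+3*a-5) + 3*a*(8*c+3*a-5); both groups contain (8*c+3*a-5), giving -(2*c-3*a)*(8*c+3*a-5).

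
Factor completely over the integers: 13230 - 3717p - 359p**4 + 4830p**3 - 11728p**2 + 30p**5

(5p - 14)(6p - 7)(p + 1)(p**2 - 9p + 135)

By the rational root theorem, p = -1 is a root, giving the factor (p + 1) and quotient 30p**4 - 389p**3 + 5219p**2 - 16947p + 13230.
Next, p = 14/5 is a root, giving the factor (5p - 14) and quotient 6p**3 - 61p**2 + 873p - 945.
Next, p = 7/6 is a root, so (6p - 7) is a factor; dividing leaves p**2 - 9p + 135.
The quadratic p**2 - 9p + 135 has discriminant -459 < 0 and is irreducible over ℤ.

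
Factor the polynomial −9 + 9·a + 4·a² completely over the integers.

Need a pair with product 4·(−9) = −36 and sum 9: that's −3 and 12.
Split the middle term: 4·a² − 3·a + 12·a − 9 = a·(4·a − 3) + 3·(4·a − 3).

(4·a − 3)·(a + 3)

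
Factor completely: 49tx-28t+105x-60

(7t+15)(7x-4)

Group as (49tx-28t) + (105x-60) = 7t(7x-4) + 15(7x-4).
Both groups share the factor (7x-4).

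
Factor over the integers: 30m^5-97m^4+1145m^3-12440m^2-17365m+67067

(5m+13)(6m-11)(m-7)(m^2+3m+67)

By the rational root theorem, m = 11/6 is a root, giving the factor (6m-11) and quotient 5m^4-7m^3+178m^2-1747m-6097.
Next, m = 7 is a root, so (m-7) is a factor; dividing leaves 5m^3+28m^2+374m+871.
Continuing, m = -13/5 is a root, giving the factor (5m+13) and quotient m^2+3m+67.
The quadratic m^2+3m+67 has discriminant -259 < 0 and is irreducible over ℤ.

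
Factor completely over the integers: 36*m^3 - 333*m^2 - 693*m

9*m*(4*m + 7)*(m - 11)

Pull out the common factor 9*m, then factor the remaining trinomial.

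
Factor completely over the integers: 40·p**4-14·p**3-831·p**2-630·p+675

Testing divisors of the constant over divisors of the leading coefficient, p = 5 is a root, giving the factor (p-5) and quotient 40·p**3+186·p**2+99·p-135.
Then p = -15/4 is a root, so (4·p+15) is a factor; dividing leaves 10·p**2+9·p-9.
The remaining quadratic factors as (2·p+3)(5·p-3).

(2·p+3)·(4·p+15)·(5·p-3)·(p-5)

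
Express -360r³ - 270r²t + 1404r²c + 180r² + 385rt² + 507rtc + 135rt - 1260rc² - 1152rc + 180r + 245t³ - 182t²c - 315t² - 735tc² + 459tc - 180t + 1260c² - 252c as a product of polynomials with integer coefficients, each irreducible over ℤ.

-(6r + 7t - 15c + 3)(5r - 5t - 7c)(12r + 7t - 12)

Group: 6r(-60r² + 25rt + 84rc + 60r + 35t² + 49tc - 60t - 84c) + (7t - 15c + 3)(-60r² + 25rt + 84rc + 60r + 35t² + 49tc - 60t - 84c); both groups contain (-60r² + 25rt + 84rc + 60r + 35t² + 49tc - 60t - 84c), so (6r + 7t - 15c + 3) is a factor with cofactor -60r² + 25rt + 84rc + 60r + 35t² + 49tc - 60t - 84c.
The cofactor groups again: -60r² + 25rt + 84rc + 60r + 35t² + 49tc - 60t - 84c = -5r(12r + 7t - 12) + (5t + 7c)(12r + 7t - 12); both groups contain (12r + 7t - 12), giving -(5r - 5t - 7c)(12r + 7t - 12).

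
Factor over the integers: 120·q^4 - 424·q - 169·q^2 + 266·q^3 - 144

(2·q + 1)·(3·q - 4)·(4·q + 9)·(5·q + 4)

Among the possible rational roots, q = -9/4 is a root, giving the factor (4·q + 9) and quotient 30·q^3 - q^2 - 40·q - 16.
Continuing, q = 4/3 is a root, giving the factor (3·q - 4) and quotient 10·q^2 + 13·q + 4.
The remaining quadratic factors as (5·q + 4)(2·q + 1).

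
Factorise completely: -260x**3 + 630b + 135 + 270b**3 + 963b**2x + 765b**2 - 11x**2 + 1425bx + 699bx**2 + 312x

Group: 3b(90b**2 + 171bx + 165b - 52x**2 + 29x + 45) + (5x + 3)(90b**2 + 171bx + 165b - 52x**2 + 29x + 45); both groups contain (90b**2 + 171bx + 165b - 52x**2 + 29x + 45), so (3b + 5x + 3) is a factor with cofactor 90b**2 + 171bx + 165b - 52x**2 + 29x + 45.
The cofactor groups again: 90b**2 + 171bx + 165b - 52x**2 + 29x + 45 = 6b(15b - 4x + 5) + (13x + 9)(15b - 4x + 5); both groups contain (15b - 4x + 5), giving (6b + 13x + 9)(15b - 4x + 5).

(15b - 4x + 5)(3b + 5x + 3)(6b + 13x + 9)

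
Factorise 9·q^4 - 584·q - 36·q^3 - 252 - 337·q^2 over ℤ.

Among the possible rational roots, q = 9 is a root, giving the factor (q - 9) and quotient 9·q^3 + 45·q^2 + 68·q + 28.
Next, q = -2 is a root, so (q + 2) divides it; the quotient is 9·q^2 + 27·q + 14.
The remaining quadratic factors as (3·q + 7)(3·q + 2).

(3·q + 2)·(3·q + 7)·(q + 2)·(q - 9)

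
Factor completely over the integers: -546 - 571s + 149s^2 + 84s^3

Testing divisors of the constant over divisors of the leading coefficient, s = 7/3 is a root, so (3s - 7) divides it; the quotient is 28s^2 + 115s + 78.
The remaining quadratic factors as (7s + 6)(4s + 13).

(3s - 7)(4s + 13)(7s + 6)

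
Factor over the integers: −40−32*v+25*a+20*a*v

(4*v+5)*(5*a−8)

Group as (20*a*v+25*a) + (−32*v−40) = 5*a*(4*v+5) − 8*(4*v+5).
Both groups share the factor (4*v+5).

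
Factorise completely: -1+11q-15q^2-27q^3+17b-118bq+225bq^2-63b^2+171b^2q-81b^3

Group: 9b(-9b^2+18bq-8b+27q^2-12q+1) + (-q-1)(-9b^2+18bq-8b+27q^2-12q+1); both groups contain (-9b^2+18bq-8b+27q^2-12q+1), so (9b-q-1) is a factor with cofactor -9b^2+18bq-8b+27q^2-12q+1.
The cofactor groups again: -9b^2+18bq-8b+27q^2-12q+1 = -b(9b+9q-1) + (3q-1)(9b+9q-1); both groups contain (9b+9q-1), giving -(b-3q+1)(9b+9q-1).

-(9b+9q-1)(9b-q-1)(b-3q+1)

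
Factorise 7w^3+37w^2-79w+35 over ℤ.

By the rational root theorem, w = 1 is a root, so (w-1) divides it; the quotient is 7w^2+44w-35.
The remaining quadratic factors as (w+7)(7w-5).

(7w-5)(w+7)(w-1)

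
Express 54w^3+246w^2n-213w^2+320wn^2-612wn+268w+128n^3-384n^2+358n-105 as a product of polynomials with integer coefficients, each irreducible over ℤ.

(2w+2n-3)(3w+8n-5)(9w+8n-7)

Group: 9w(6w^2+22wn-19w+16n^2-34n+15) + (8n-7)(6w^2+22wn-19w+16n^2-34n+15); both groups contain (6w^2+22wn-19w+16n^2-34n+15), so (9w+8n-7) is a factor with cofactor 6w^2+22wn-19w+16n^2-34n+15.
The cofactor groups again: 6w^2+22wn-19w+16n^2-34n+15 = 3w(2w+2n-3) + (8n-5)(2w+2n-3); both groups contain (2w+2n-3), giving (3w+8n-5)(2w+2n-3).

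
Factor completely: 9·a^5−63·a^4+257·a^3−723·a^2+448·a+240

Trying the rational-root candidates, a = 4 is a root, so (a−4) is a factor; dividing leaves 9·a^4−27·a^3+149·a^2−127·a−60.
Continuing, a = −1/3 is a root, so (3·a+1) is a factor; dividing leaves 3·a^3−10·a^2+53·a−60.
Then a = 4/3 is a root, giving the factor (3·a−4) and quotient a^2−2·a+15.
The quadratic a^2−2·a+15 has discriminant −56 < 0 and is irreducible over ℤ.

(3·a+1)·(3·a−4)·(a−4)·(a^2−2·a+15)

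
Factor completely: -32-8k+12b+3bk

Group as (3bk+12b) + (-8k-32) = 3b(k+4) - 8(k+4).
Both groups share the factor (k+4).

(3b-8)(k+4)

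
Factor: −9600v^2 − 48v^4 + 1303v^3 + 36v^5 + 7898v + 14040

(6v + 5)(6v − 13)(v − 4)(v^2 + 4v + 54)

Among the possible rational roots, v = 4 is a root, giving the factor (v − 4) and quotient 36v^4 + 96v^3 + 1687v^2 − 2852v − 3510.
Continuing, v = 13/6 is a root, giving the factor (6v − 13) and quotient 6v^3 + 29v^2 + 344v + 270.
Then v = −5/6 is a root, so (6v + 5) is a factor; dividing leaves v^2 + 4v + 54.
The quadratic v^2 + 4v + 54 has discriminant −200 < 0 and is irreducible over ℤ.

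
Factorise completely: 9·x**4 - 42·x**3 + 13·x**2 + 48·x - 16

(3·x - 1)·(3·x - 4)·(x + 1)·(x - 4)

Trying the rational-root candidates, x = 4/3 is a root, so (3·x - 4) is a factor; dividing leaves 3·x**3 - 10·x**2 - 9·x + 4.
Then x = 1/3 is a root, giving the factor (3·x - 1) and quotient x**2 - 3·x - 4.
The remaining quadratic factors as (x - 4)(x + 1).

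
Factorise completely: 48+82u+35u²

(5u+6)(7u+8)

Need a pair with product 35·48 = 1680 and sum 82: that's 40 and 42.
Split the middle term: 35u²+40u + 42u+48 = 5u(7u+8) + 6(7u+8).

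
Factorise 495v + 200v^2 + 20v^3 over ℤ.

Pull out the common factor 5v, then factor the remaining trinomial.

5v(2v + 11)(2v + 9)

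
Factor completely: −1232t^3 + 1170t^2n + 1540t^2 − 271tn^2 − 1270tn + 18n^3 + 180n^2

Group: 14t(−88t^2 + 27tn + 110t − 2n^2 − 20n) − 9n(−88t^2 + 27tn + 110t − 2n^2 − 20n); both groups contain (−88t^2 + 27tn + 110t − 2n^2 − 20n), so (14t − 9n) is a factor with cofactor −88t^2 + 27tn + 110t − 2n^2 − 20n.
The cofactor groups again: −88t^2 + 27tn + 110t − 2n^2 − 20n = −8t(11t − 2n) + (n + 10)(11t − 2n); both groups contain (11t − 2n), giving −(8t − n − 10)(11t − 2n).

−(11t − 2n)(14t − 9n)(8t − n − 10)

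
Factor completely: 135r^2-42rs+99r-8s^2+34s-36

(15r+2s-4)(9r-4s+9)

Group: 15r(9r-4s+9) + (2s-4)(9r-4s+9); both groups contain (9r-4s+9).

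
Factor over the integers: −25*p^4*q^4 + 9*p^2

−p^2*(5*p*q^2 + 3)*(5*p*q^2 − 3)

Factor out p^2 first: what remains is −25*p^2*q^4 + 9.
Recognize a difference of squares with the parts 3 and 5*p*q^2.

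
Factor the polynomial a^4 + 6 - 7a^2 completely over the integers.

(a + 1)(a - 1)(a^2 - 6)

Substitute u = a^2 to get a quadratic in u, then factor.
a^2 - 1 is a difference of squares.
a^2 - 6 is irreducible over ℤ (6 is not a perfect square).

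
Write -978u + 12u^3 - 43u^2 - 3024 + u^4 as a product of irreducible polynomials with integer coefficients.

(u + 6)(u + 7)(u + 8)(u - 9)

Testing divisors of the constant over divisors of the leading coefficient, u = -8 is a root, so (u + 8) divides it; the quotient is u^3 + 4u^2 - 75u - 378.
Continuing, u = -6 is a root, giving the factor (u + 6) and quotient u^2 - 2u - 63.
The remaining quadratic factors as (u - 9)(u + 7).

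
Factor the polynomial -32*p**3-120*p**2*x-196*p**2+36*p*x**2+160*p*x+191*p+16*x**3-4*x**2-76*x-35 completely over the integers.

Group: 8*p*(-4*p**2-14*p*x-27*p+8*x**2+18*x+7) + (2*x-5)*(-4*p**2-14*p*x-27*p+8*x**2+18*x+7); both groups contain (-4*p**2-14*p*x-27*p+8*x**2+18*x+7), so (8*p+2*x-5) is a factor with cofactor -4*p**2-14*p*x-27*p+8*x**2+18*x+7.
The cofactor groups again: -4*p**2-14*p*x-27*p+8*x**2+18*x+7 = -4*p*(p+4*x+7) + (2*x+1)*(p+4*x+7); both groups contain (p+4*x+7), giving -(4*p-2*x-1)*(p+4*x+7).

-(4*p-2*x-1)*(8*p+2*x-5)*(p+4*x+7)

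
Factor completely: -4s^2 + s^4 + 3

Substitute u = s^2 to get a quadratic in u, then factor.
s^2 - 1 is a difference of squares.
s^2 - 3 is irreducible over ℤ (3 is not a perfect square).

(s + 1)(s - 1)(s^2 - 3)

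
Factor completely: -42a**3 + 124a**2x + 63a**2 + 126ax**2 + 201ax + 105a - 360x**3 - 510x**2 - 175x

Group: 7a(-6a**2 + 28ax + 15a - 30x**2 - 25x) + (12x + 7)(-6a**2 + 28ax + 15a - 30x**2 - 25x); both groups contain (-6a**2 + 28ax + 15a - 30x**2 - 25x), so (7a + 12x + 7) is a factor with cofactor -6a**2 + 28ax + 15a - 30x**2 - 25x.
The cofactor groups again: -6a**2 + 28ax + 15a - 30x**2 - 25x = -3a(2a - 6x - 5) + 5x(2a - 6x - 5); both groups contain (2a - 6x - 5), giving -(3a - 5x)(2a - 6x - 5).

-(2a - 6x - 5)(3a - 5x)(7a + 12x + 7)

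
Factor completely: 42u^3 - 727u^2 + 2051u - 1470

(6u - 7)(7u - 15)(u - 14)

Among the possible rational roots, u = 7/6 is a root, giving the factor (6u - 7) and quotient 7u^2 - 113u + 210.
The remaining quadratic factors as (7u - 15)(u - 14).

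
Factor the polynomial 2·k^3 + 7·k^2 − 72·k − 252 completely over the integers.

(2·k + 7)·(k + 6)·(k − 6)

Testing divisors of the constant over divisors of the leading coefficient, k = −7/2 is a root, so (2·k + 7) is a factor; dividing leaves k^2 − 36.
The remaining quadratic factors as (k + 6)(k − 6).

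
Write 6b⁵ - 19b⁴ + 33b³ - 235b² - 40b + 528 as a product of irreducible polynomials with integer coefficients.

By the rational root theorem, b = 4 is a root, so (b - 4) divides it; the quotient is 6b⁴ + 5b³ + 53b² - 23b - 132.
Continuing, b = -4/3 is a root, so (3b + 4) divides it; the quotient is 2b³ - b² + 19b - 33.
Next, b = 3/2 is a root, so (2b - 3) divides it; the quotient is b² + b + 11.
The quadratic b² + b + 11 has discriminant -43 < 0 and is irreducible over ℤ.

(2b - 3)(3b + 4)(b - 4)(b² + b + 11)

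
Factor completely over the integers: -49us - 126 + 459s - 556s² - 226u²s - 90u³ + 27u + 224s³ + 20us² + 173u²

-(9u - 8s + 7)(2u + 4s - 3)(5u + 7s - 6)

Group: 2u(-45u² - 23us + 19u + 56s² - 97s + 42) + (4s - 3)(-45u² - 23us + 19u + 56s² - 97s + 42); both groups contain (-45u² - 23us + 19u + 56s² - 97s + 42), so (2u + 4s - 3) is a factor with cofactor -45u² - 23us + 19u + 56s² - 97s + 42.
The cofactor groups again: -45u² - 23us + 19u + 56s² - 97s + 42 = -5u(9u - 8s + 7) + (-7s + 6)(9u - 8s + 7); both groups contain (9u - 8s + 7), giving -(5u + 7s - 6)(9u - 8s + 7).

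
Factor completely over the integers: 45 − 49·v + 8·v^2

Need a pair with product 8·45 = 360 and sum −49: that's −9 and −40.
Split the middle term: 8·v^2 − 9·v − 40·v + 45 = v·(8·v − 9) − 5·(8·v − 9).

(8·v − 9)·(v − 5)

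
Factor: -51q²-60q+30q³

3q(2q-5)(5q+4)

Pull out the common factor 3q, then factor the remaining trinomial.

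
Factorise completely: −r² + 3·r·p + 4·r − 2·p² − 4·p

−(r − 2·p − 4)·(r − p)

Group: −r·(r − p) + (2·p + 4)·(r − p); both groups contain (r − p).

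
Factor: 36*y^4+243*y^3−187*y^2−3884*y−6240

(3*y+13)*(3*y+8)*(4*y+15)*(y−4)

Among the possible rational roots, y = −13/3 is a root, giving the factor (3*y+13) and quotient 12*y^3+29*y^2−188*y−480.
Next, y = −15/4 is a root, so (4*y+15) is a factor; dividing leaves 3*y^2−4*y−32.
The remaining quadratic factors as (3*y+8)(y−4).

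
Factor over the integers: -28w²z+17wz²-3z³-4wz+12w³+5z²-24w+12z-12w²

Group: 2w(6w²-5wz+6w+z²-3z) + (-3z-4)(6w²-5wz+6w+z²-3z); both groups contain (6w²-5wz+6w+z²-3z), so (2w-3z-4) is a factor with cofactor 6w²-5wz+6w+z²-3z.
The cofactor groups again: 6w²-5wz+6w+z²-3z = 3w(2w-z) + (-z+3)(2w-z); both groups contain (2w-z), giving (3w-z+3)(2w-z).

(2w-3z-4)(2w-z)(3w-z+3)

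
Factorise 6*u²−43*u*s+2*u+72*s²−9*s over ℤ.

Group: 3*u*(2*u−9*s) + (−8*s+1)*(2*u−9*s); both groups contain (2*u−9*s).

(3*u−8*s+1)*(2*u−9*s)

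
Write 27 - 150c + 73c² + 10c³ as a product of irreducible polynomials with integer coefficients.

Trying the rational-root candidates, c = -9 is a root, so (c + 9) divides it; the quotient is 10c² - 17c + 3.
The remaining quadratic factors as (2c - 3)(5c - 1).

(2c - 3)(5c - 1)(c + 9)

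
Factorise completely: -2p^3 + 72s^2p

2p(6s - p)(6s + p)

Every term has a factor of 2p. Then 36s^2 - p^2 = (6s)² − (p)².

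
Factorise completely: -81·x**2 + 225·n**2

Pull out the common factor 9; 25·n**2 - 9·x**2 is a difference of squares.

9·(5·n + 3·x)·(5·n - 3·x)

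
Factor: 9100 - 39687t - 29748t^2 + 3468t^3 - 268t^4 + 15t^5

(3t + 4)(5t - 1)(t - 13)(t^2 - 6t + 175)

Testing divisors of the constant over divisors of the leading coefficient, t = 1/5 is a root, so (5t - 1) divides it; the quotient is 3t^4 - 53t^3 + 683t^2 - 5813t - 9100.
Continuing, t = 13 is a root, so (t - 13) divides it; the quotient is 3t^3 - 14t^2 + 501t + 700.
Next, t = -4/3 is a root, giving the factor (3t + 4) and quotient t^2 - 6t + 175.
The quadratic t^2 - 6t + 175 has discriminant -664 < 0 and is irreducible over ℤ.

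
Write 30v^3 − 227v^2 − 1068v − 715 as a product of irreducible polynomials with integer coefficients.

Testing divisors of the constant over divisors of the leading coefficient, v = −13/5 is a root, giving the factor (5v + 13) and quotient 6v^2 − 61v − 55.
The remaining quadratic factors as (v − 11)(6v + 5).

(5v + 13)(6v + 5)(v − 11)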